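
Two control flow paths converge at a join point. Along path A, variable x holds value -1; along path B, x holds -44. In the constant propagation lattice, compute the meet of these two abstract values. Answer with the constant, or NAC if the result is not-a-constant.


Meet operation: if both paths give the same constant, result is that constant; if they differ, result is NAC (not-a-constant).
Path A: -1, Path B: -44 -> differ
Result: not-a-constant -> NAC

NAC


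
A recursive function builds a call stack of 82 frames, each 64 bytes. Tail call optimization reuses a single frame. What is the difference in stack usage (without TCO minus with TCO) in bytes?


Without TCO: 82 * 64 = 5248 bytes
With TCO: reuse 1 frame = 64 bytes
Savings = 5248 - 64 = 5184

5184


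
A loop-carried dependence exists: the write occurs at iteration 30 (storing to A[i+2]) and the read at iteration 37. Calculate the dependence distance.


Distance = read iteration - write iteration
= 37 - 30 = 7

7


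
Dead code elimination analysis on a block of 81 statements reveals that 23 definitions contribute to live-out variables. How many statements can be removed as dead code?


Dead code = total statements - live definitions
= 81 - 23 = 58

58


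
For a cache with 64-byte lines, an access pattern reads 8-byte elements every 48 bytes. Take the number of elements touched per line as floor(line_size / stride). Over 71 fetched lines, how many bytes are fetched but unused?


Elements per line = floor(64 / 48) = 1
Bytes used per line = 1 * 8 = 8
Wasted per line = 64 - 8 = 56
Total wasted = 56 * 71 = 3976

3976


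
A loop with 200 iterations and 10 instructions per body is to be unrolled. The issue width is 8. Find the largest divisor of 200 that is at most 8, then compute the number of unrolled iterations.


Largest divisor of 200 <= 8 is 8
New iterations = 200 / 8 = 25

25


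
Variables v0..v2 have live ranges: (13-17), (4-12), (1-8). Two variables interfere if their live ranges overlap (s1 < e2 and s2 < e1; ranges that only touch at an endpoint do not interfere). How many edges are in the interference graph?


Check all pairs for overlapping intervals.
Two intervals (s1,e1) and (s2,e2) overlap if s1 < e2 and s2 < e1.
v0 (13-17) vs v1..v2: overlaps none -> 0
v1 (4-12) vs v2: overlaps v2 -> 1
Total overlapping pairs = 0 + 1 = 1

1


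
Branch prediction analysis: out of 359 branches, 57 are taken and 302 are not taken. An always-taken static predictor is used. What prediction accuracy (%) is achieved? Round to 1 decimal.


Predictor: always-taken
Correct predictions = 57
Accuracy = 57 / 359 * 100 = 15.9%

15.9


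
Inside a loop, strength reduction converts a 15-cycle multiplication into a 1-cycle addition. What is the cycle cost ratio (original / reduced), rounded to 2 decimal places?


Ratio = mult_cost / add_cost = 15 / 1 = 15.0

15.0


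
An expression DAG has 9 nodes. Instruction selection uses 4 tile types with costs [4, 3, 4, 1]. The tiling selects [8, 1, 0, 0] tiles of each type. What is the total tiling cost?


Total cost = sum(count_i * cost_i)
= 8*4 + 1*3 + 0*4 + 0*1
= 35

35


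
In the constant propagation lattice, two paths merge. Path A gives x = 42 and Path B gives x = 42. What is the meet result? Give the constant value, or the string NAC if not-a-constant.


Meet operation: if both paths give the same constant, result is that constant; if they differ, result is NAC (not-a-constant).
Path A: 42, Path B: 42 -> equal
Result: constant -> 42

42


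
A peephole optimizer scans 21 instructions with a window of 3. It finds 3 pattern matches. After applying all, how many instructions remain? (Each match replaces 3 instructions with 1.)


Each match removes 2 instructions.
Total removed = 3 * 2 = 6
Remaining = 21 - 6 = 15

15


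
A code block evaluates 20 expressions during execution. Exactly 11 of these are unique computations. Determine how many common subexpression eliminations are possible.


CSE count = total expressions - unique expressions
= 20 - 11 = 9

9


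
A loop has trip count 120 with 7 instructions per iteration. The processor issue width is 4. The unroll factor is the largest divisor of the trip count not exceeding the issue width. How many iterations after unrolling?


Largest divisor of 120 <= 4 is 4
New iterations = 120 / 4 = 30

30


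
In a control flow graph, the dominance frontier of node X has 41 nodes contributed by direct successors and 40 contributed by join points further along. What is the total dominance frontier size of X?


DF(X) = direct successor contributions + join point contributions
= 41 + 40 = 81

81


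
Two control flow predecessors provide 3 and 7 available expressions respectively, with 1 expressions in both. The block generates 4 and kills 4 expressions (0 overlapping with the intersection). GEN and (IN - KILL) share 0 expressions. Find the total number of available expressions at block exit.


IN = intersection of predecessors = 1
IN - KILL = 1 - 0 = 1
|OUT| = |GEN| + |IN - KILL| - |GEN ∩ (IN - KILL)| = 4 + 1 - 0 = 5

5


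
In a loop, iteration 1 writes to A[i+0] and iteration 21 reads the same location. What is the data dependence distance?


Distance = read iteration - write iteration
= 21 - 1 = 20

20


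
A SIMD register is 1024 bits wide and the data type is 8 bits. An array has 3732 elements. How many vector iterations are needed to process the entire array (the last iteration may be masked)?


Width = 1024 / 8 = 128 elements per vector op
Iterations = ceil(3732 / 128) = 30

30


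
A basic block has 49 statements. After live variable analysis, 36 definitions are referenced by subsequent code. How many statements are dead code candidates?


Dead code = total statements - live definitions
= 49 - 36 = 13

13


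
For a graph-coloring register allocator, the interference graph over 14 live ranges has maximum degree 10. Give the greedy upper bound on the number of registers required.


Greedy coloring never needs more than (max_degree + 1) colors: when coloring a vertex, at most max_degree neighbors are already colored.
Upper bound = 10 + 1 = 11

11


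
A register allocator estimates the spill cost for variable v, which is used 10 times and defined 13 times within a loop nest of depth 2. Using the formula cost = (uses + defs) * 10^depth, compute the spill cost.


uses + defs = 10 + 13 = 23
10^2 = 100
Spill cost = 23 * 100 = 2300

2300


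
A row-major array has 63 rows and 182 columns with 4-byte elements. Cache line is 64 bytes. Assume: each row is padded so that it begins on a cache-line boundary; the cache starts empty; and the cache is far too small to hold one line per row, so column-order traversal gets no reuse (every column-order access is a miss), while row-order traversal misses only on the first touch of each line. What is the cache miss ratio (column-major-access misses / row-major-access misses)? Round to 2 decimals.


Each row occupies 182 * 4 = 728 bytes and starts on a line boundary, so it spans ceil(728 / 64) = 12 cache lines.
Row-major traversal misses (one per line touched): 63 * ceil(182 * 4 / 64) = 756
Column-major traversal misses (no reuse, every access misses): 63 * 182 = 11466
Ratio = 11466 / 756 = 15.17

15.17


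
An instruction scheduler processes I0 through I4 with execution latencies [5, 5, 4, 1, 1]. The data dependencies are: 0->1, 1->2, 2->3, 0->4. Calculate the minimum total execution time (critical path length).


Compute longest path through dependency graph: dist(Ik) = max over predecessors of dist + latency(Ik).
dist(I0) = latency 5 = 5
dist(I1) = dist(I0) + 5 = 5 + 5 = 10
dist(I2) = dist(I1) + 4 = 10 + 4 = 14
dist(I3) = dist(I2) + 1 = 14 + 1 = 15
dist(I4) = dist(I0) + 1 = 5 + 1 = 6
Critical path = max dist = 15

15


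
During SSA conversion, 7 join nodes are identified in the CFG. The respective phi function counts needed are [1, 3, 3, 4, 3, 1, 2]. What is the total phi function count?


Total phi functions = sum of phi functions at each join node
= 1 + 3 + 3 + 4 + 3 + 1 + 2 = 17

17


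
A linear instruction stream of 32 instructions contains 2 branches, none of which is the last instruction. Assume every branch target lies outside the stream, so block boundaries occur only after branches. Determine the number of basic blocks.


With no in-sequence branch targets, the leaders are the first instruction plus the instruction after each branch.
Number of basic blocks = branches + 1
= 2 + 1 = 3

3


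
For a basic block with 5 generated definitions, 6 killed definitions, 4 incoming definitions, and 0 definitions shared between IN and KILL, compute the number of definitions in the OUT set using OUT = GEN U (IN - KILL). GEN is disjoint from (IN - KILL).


IN - KILL: 4 - 0 = 4 surviving definitions
OUT = GEN + surviving = 5 + 4 = 9

9


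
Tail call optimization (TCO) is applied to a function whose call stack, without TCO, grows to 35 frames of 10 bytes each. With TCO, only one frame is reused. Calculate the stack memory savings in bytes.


Without TCO: 35 * 10 = 350 bytes
With TCO: reuse 1 frame = 10 bytes
Savings = 350 - 10 = 340

340


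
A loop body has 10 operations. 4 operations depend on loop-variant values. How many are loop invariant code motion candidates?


Invariant candidates = total - loop-dependent
= 10 - 4 = 6

6


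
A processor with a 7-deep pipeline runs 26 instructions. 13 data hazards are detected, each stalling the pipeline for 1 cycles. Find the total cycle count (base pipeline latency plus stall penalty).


Base cycles = 7 + 26 - 1 = 32
Total stalls = 13 * 1 = 13
Total = 32 + 13 = 45

45


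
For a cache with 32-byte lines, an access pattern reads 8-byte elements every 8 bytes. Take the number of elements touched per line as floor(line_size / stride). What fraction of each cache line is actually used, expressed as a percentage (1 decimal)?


Elements per cache line = floor(32 / 8) = 4
Bytes used = 4 * 8 = 32
Utilization = 32 / 32 * 100 = 100.0%

100.0


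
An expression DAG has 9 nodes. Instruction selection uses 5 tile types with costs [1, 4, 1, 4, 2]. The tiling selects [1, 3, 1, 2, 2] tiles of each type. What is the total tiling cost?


Total cost = sum(count_i * cost_i)
= 1*1 + 3*4 + 1*1 + 2*4 + 2*2
= 26

26


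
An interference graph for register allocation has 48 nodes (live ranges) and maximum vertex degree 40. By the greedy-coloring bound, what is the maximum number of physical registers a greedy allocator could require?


Greedy coloring never needs more than (max_degree + 1) colors: when coloring a vertex, at most max_degree neighbors are already colored.
Upper bound = 40 + 1 = 41

41


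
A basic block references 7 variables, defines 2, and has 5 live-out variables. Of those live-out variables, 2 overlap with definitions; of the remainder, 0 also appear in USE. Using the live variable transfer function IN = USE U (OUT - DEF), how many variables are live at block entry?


OUT - DEF: 5 - 2 = 3
|IN| = |USE| + |OUT - DEF| - |USE ∩ (OUT - DEF)| = 7 + 3 - 0 = 10

10


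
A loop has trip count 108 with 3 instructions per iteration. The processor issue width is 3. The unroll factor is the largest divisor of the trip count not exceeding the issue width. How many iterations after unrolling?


Largest divisor of 108 <= 3 is 3
New iterations = 108 / 3 = 36

36


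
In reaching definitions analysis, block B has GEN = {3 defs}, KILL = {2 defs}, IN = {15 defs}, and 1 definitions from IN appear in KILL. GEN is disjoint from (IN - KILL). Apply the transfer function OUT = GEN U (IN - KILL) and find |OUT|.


IN - KILL: 15 - 1 = 14 surviving definitions
OUT = GEN + surviving = 3 + 14 = 17

17


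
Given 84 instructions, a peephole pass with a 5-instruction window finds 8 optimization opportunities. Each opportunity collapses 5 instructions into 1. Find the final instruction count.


Each match removes 4 instructions.
Total removed = 8 * 4 = 32
Remaining = 84 - 32 = 52

52


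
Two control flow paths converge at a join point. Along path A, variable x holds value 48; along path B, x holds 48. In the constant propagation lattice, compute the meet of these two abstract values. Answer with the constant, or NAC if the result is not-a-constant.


Meet operation: if both paths give the same constant, result is that constant; if they differ, result is NAC (not-a-constant).
Path A: 48, Path B: 48 -> equal
Result: constant -> 48

48


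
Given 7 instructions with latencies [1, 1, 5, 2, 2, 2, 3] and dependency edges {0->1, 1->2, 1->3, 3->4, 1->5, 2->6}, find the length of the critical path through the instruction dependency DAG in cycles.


Compute longest path through dependency graph: dist(Ik) = max over predecessors of dist + latency(Ik).
dist(I0) = latency 1 = 1
dist(I1) = dist(I0) + 1 = 1 + 1 = 2
dist(I2) = dist(I1) + 5 = 2 + 5 = 7
dist(I3) = dist(I1) + 2 = 2 + 2 = 4
dist(I4) = dist(I3) + 2 = 4 + 2 = 6
dist(I5) = dist(I1) + 2 = 2 + 2 = 4
dist(I6) = dist(I2) + 3 = 7 + 3 = 10
Critical path = max dist = 10

10


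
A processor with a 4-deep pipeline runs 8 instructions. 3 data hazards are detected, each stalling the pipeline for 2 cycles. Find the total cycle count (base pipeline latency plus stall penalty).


Base cycles = 4 + 8 - 1 = 11
Total stalls = 3 * 2 = 6
Total = 11 + 6 = 17

17


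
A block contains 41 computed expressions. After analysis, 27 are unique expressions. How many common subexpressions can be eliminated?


CSE count = total expressions - unique expressions
= 41 - 27 = 14

14


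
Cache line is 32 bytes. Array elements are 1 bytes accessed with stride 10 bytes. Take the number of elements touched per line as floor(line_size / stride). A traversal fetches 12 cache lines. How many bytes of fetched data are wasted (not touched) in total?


Elements per line = floor(32 / 10) = 3
Bytes used per line = 3 * 1 = 3
Wasted per line = 32 - 3 = 29
Total wasted = 29 * 12 = 348

348


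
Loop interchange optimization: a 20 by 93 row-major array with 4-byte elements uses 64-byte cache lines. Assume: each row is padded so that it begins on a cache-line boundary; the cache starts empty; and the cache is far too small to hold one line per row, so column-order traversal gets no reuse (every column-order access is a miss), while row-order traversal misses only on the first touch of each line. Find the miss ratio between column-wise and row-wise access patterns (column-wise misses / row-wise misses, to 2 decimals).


Each row occupies 93 * 4 = 372 bytes and starts on a line boundary, so it spans ceil(372 / 64) = 6 cache lines.
Row-major traversal misses (one per line touched): 20 * ceil(93 * 4 / 64) = 120
Column-major traversal misses (no reuse, every access misses): 20 * 93 = 1860
Ratio = 1860 / 120 = 15.5

15.5


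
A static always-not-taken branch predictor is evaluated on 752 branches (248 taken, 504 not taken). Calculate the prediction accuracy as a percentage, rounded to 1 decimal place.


Predictor: always-not-taken
Correct predictions = 504
Accuracy = 504 / 752 * 100 = 67.0%

67.0


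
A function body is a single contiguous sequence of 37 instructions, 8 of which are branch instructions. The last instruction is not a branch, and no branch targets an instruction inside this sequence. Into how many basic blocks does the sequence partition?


With no in-sequence branch targets, the leaders are the first instruction plus the instruction after each branch.
Number of basic blocks = branches + 1
= 8 + 1 = 9

9


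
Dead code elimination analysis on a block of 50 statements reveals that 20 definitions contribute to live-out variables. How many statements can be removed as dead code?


Dead code = total statements - live definitions
= 50 - 20 = 30

30


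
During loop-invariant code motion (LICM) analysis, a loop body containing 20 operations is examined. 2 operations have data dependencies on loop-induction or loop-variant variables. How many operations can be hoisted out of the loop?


Invariant candidates = total - loop-dependent
= 20 - 2 = 18

18


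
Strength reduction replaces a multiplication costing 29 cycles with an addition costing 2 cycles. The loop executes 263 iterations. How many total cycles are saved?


Per-iteration saving = 29 - 2 = 27
Total saved = 263 * 27 = 7101

7101


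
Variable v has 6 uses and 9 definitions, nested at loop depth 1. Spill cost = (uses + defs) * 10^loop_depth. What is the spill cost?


uses + defs = 6 + 9 = 15
10^1 = 10
Spill cost = 15 * 10 = 150

150


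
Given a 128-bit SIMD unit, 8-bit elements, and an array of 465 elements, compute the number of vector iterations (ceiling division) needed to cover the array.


Width = 128 / 8 = 16 elements per vector op
Iterations = ceil(465 / 16) = 30

30


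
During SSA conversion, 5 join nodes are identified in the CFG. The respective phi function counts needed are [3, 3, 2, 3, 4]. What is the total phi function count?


Total phi functions = sum of phi functions at each join node
= 3 + 3 + 2 + 3 + 4 = 15

15


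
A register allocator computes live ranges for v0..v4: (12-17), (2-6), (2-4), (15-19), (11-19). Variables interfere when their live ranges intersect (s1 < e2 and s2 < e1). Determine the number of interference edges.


Check all pairs for overlapping intervals.
Two intervals (s1,e1) and (s2,e2) overlap if s1 < e2 and s2 < e1.
v0 (12-17) vs v1..v4: overlaps v3, v4 -> 2
v1 (2-6) vs v2..v4: overlaps v2 -> 1
v2 (2-4) vs v3..v4: overlaps none -> 0
v3 (15-19) vs v4: overlaps v4 -> 1
Total overlapping pairs = 2 + 1 + 0 + 1 = 4

4


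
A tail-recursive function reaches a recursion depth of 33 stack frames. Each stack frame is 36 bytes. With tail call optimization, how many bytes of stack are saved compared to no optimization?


Without TCO: 33 * 36 = 1188 bytes
With TCO: reuse 1 frame = 36 bytes
Savings = 1188 - 36 = 1152

1152


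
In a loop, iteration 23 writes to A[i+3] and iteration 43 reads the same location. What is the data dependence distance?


Distance = read iteration - write iteration
= 43 - 23 = 20

20


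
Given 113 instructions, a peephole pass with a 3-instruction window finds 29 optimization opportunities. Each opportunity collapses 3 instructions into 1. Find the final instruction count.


Each match removes 2 instructions.
Total removed = 29 * 2 = 58
Remaining = 113 - 58 = 55

55


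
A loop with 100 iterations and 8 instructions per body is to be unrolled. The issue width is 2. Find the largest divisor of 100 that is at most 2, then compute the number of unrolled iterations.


Largest divisor of 100 <= 2 is 2
New iterations = 100 / 2 = 50

50


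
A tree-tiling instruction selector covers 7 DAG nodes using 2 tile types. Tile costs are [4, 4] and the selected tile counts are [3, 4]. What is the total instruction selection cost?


Total cost = sum(count_i * cost_i)
= 3*4 + 4*4
= 28

28


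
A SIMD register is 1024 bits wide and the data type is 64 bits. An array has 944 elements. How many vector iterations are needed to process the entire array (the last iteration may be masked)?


Width = 1024 / 64 = 16 elements per vector op
Iterations = ceil(944 / 16) = 59

59


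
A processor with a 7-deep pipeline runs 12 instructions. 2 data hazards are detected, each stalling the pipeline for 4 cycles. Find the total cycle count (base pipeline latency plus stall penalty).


Base cycles = 7 + 12 - 1 = 18
Total stalls = 2 * 4 = 8
Total = 18 + 8 = 26

26


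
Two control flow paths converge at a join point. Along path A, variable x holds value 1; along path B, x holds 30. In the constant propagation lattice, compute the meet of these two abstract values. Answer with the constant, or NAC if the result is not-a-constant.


Meet operation: if both paths give the same constant, result is that constant; if they differ, result is NAC (not-a-constant).
Path A: 1, Path B: 30 -> differ
Result: not-a-constant -> NAC

NAC


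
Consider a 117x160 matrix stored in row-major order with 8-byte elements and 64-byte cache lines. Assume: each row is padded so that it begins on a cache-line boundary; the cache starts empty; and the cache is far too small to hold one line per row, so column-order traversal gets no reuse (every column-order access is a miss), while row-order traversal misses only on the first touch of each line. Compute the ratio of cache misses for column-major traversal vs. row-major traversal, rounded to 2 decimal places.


Each row occupies 160 * 8 = 1280 bytes and starts on a line boundary, so it spans ceil(1280 / 64) = 20 cache lines.
Row-major traversal misses (one per line touched): 117 * ceil(160 * 8 / 64) = 2340
Column-major traversal misses (no reuse, every access misses): 117 * 160 = 18720
Ratio = 18720 / 2340 = 8.0

8.0


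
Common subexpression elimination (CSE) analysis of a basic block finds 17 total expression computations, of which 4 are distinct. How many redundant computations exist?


CSE count = total expressions - unique expressions
= 17 - 4 = 13

13


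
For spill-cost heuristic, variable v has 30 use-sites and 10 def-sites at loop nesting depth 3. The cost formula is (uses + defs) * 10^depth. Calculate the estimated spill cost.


uses + defs = 30 + 10 = 40
10^3 = 1000
Spill cost = 40 * 1000 = 40000

40000


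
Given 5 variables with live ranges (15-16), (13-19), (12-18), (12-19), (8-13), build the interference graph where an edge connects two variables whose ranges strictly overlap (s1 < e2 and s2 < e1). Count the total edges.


Check all pairs for overlapping intervals.
Two intervals (s1,e1) and (s2,e2) overlap if s1 < e2 and s2 < e1.
v0 (15-16) vs v1..v4: overlaps v1, v2, v3 -> 3
v1 (13-19) vs v2..v4: overlaps v2, v3 -> 2
v2 (12-18) vs v3..v4: overlaps v3, v4 -> 2
v3 (12-19) vs v4: overlaps v4 -> 1
Total overlapping pairs = 3 + 2 + 2 + 1 = 8

8


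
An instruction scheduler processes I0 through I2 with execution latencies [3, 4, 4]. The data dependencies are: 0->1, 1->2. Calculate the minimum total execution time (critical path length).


Compute longest path through dependency graph: dist(Ik) = max over predecessors of dist + latency(Ik).
dist(I0) = latency 3 = 3
dist(I1) = dist(I0) + 4 = 3 + 4 = 7
dist(I2) = dist(I1) + 4 = 7 + 4 = 11
Critical path = max dist = 11

11


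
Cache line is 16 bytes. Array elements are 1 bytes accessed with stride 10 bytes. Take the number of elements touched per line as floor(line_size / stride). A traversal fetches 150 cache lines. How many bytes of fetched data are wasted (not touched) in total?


Elements per line = floor(16 / 10) = 1
Bytes used per line = 1 * 1 = 1
Wasted per line = 16 - 1 = 15
Total wasted = 15 * 150 = 2250

2250


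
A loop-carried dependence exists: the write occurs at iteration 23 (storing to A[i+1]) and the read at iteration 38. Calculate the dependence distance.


Distance = read iteration - write iteration
= 38 - 23 = 15

15


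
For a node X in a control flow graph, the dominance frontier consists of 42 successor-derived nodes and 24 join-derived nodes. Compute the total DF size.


DF(X) = direct successor contributions + join point contributions
= 42 + 24 = 66

66


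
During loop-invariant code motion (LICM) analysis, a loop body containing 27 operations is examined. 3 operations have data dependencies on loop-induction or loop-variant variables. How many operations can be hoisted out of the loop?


Invariant candidates = total - loop-dependent
= 27 - 3 = 24

24


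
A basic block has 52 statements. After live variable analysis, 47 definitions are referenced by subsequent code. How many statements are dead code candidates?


Dead code = total statements - live definitions
= 52 - 47 = 5

5


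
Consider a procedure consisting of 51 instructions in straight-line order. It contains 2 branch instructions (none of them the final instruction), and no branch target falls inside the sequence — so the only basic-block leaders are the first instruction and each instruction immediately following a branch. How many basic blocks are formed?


With no in-sequence branch targets, the leaders are the first instruction plus the instruction after each branch.
Number of basic blocks = branches + 1
= 2 + 1 = 3

3


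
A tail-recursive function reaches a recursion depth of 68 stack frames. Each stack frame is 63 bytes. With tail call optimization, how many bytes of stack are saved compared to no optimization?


Without TCO: 68 * 63 = 4284 bytes
With TCO: reuse 1 frame = 63 bytes
Savings = 4284 - 63 = 4221

4221


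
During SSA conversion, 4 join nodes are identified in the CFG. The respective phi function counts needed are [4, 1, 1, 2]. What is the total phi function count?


Total phi functions = sum of phi functions at each join node
= 4 + 1 + 1 + 2 = 8

8


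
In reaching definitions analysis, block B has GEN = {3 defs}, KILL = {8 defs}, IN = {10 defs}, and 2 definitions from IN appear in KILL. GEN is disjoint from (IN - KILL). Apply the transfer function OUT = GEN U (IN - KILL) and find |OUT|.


IN - KILL: 10 - 2 = 8 surviving definitions
OUT = GEN + surviving = 3 + 8 = 11

11


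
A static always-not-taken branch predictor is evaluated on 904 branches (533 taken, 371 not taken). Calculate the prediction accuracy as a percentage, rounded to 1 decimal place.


Predictor: always-not-taken
Correct predictions = 371
Accuracy = 371 / 904 * 100 = 41.0%

41.0


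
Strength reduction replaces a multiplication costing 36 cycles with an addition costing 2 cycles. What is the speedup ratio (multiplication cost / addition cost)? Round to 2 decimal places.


Ratio = mult_cost / add_cost = 36 / 2 = 18.0

18.0


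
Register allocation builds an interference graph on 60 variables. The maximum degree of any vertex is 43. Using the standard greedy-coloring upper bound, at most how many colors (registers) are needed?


Greedy coloring never needs more than (max_degree + 1) colors: when coloring a vertex, at most max_degree neighbors are already colored.
Upper bound = 43 + 1 = 44

44


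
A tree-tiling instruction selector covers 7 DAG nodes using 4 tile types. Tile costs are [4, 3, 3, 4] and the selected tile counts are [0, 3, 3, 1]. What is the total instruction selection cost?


Total cost = sum(count_i * cost_i)
= 0*4 + 3*3 + 3*3 + 1*4
= 22

22


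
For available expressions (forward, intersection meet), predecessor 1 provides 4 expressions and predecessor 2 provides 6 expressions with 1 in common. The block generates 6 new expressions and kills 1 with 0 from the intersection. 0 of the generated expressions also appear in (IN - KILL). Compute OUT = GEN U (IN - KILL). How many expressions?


IN = intersection of predecessors = 1
IN - KILL = 1 - 0 = 1
|OUT| = |GEN| + |IN - KILL| - |GEN ∩ (IN - KILL)| = 6 + 1 - 0 = 7

7


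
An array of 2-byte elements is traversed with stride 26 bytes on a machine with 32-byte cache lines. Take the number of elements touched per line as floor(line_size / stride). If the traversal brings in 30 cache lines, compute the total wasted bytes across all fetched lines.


Elements per line = floor(32 / 26) = 1
Bytes used per line = 1 * 2 = 2
Wasted per line = 32 - 2 = 30
Total wasted = 30 * 30 = 900

900


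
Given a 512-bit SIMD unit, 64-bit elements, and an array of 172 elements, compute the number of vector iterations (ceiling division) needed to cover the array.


Width = 512 / 64 = 8 elements per vector op
Iterations = ceil(172 / 8) = 22

22


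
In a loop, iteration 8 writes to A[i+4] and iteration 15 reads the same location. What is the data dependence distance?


Distance = read iteration - write iteration
= 15 - 8 = 7

7


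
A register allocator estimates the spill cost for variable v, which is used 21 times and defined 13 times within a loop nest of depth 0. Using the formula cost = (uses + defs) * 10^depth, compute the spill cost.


uses + defs = 21 + 13 = 34
10^0 = 1
Spill cost = 34 * 1 = 34

34


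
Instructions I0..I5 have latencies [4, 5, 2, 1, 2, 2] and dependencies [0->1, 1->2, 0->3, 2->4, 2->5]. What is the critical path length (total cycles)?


Compute longest path through dependency graph: dist(Ik) = max over predecessors of dist + latency(Ik).
dist(I0) = latency 4 = 4
dist(I1) = dist(I0) + 5 = 4 + 5 = 9
dist(I2) = dist(I1) + 2 = 9 + 2 = 11
dist(I3) = dist(I0) + 1 = 4 + 1 = 5
dist(I4) = dist(I2) + 2 = 11 + 2 = 13
dist(I5) = dist(I2) + 2 = 11 + 2 = 13
Critical path = max dist = 13

13


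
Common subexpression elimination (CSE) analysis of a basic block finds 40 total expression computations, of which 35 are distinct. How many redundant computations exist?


CSE count = total expressions - unique expressions
= 40 - 35 = 5

5


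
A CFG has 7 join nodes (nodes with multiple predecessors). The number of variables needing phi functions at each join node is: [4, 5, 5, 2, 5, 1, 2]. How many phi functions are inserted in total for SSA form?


Total phi functions = sum of phi functions at each join node
= 4 + 5 + 5 + 2 + 5 + 1 + 2 = 24

24


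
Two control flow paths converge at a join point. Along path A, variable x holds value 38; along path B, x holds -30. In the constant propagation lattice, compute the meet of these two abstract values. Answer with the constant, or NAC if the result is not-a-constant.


Meet operation: if both paths give the same constant, result is that constant; if they differ, result is NAC (not-a-constant).
Path A: 38, Path B: -30 -> differ
Result: not-a-constant -> NAC

NAC


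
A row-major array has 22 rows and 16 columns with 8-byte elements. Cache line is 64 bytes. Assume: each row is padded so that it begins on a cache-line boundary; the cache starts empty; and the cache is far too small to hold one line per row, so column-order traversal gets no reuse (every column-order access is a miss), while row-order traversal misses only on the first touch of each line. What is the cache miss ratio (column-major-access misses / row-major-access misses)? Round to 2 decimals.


Each row occupies 16 * 8 = 128 bytes and starts on a line boundary, so it spans ceil(128 / 64) = 2 cache lines.
Row-major traversal misses (one per line touched): 22 * ceil(16 * 8 / 64) = 44
Column-major traversal misses (no reuse, every access misses): 22 * 16 = 352
Ratio = 352 / 44 = 8.0

8.0


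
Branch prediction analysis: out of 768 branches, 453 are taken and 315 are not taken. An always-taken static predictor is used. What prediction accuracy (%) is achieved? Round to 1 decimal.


Predictor: always-taken
Correct predictions = 453
Accuracy = 453 / 768 * 100 = 59.0%

59.0


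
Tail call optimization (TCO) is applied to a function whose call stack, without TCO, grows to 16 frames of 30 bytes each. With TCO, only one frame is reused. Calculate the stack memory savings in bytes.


Without TCO: 16 * 30 = 480 bytes
With TCO: reuse 1 frame = 30 bytes
Savings = 480 - 30 = 450

450


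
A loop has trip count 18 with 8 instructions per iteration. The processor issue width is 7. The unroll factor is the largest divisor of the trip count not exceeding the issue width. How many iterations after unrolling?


Largest divisor of 18 <= 7 is 6
New iterations = 18 / 6 = 3

3


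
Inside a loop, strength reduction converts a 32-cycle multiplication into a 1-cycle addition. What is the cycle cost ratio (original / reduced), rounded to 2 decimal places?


Ratio = mult_cost / add_cost = 32 / 1 = 32.0

32.0


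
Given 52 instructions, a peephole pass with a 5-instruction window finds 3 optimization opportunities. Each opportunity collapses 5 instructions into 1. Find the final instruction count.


Each match removes 4 instructions.
Total removed = 3 * 4 = 12
Remaining = 52 - 12 = 40

40


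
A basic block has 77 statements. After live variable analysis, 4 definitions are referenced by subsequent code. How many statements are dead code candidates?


Dead code = total statements - live definitions
= 77 - 4 = 73

73


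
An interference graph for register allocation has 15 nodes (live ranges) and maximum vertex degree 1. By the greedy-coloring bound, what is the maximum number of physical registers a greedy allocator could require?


Greedy coloring never needs more than (max_degree + 1) colors: when coloring a vertex, at most max_degree neighbors are already colored.
Upper bound = 1 + 1 = 2

2


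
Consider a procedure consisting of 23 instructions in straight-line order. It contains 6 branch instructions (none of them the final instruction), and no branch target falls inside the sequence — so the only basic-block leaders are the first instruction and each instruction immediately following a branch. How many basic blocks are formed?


With no in-sequence branch targets, the leaders are the first instruction plus the instruction after each branch.
Number of basic blocks = branches + 1
= 6 + 1 = 7

7


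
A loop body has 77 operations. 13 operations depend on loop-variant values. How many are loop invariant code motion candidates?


Invariant candidates = total - loop-dependent
= 77 - 13 = 64

64


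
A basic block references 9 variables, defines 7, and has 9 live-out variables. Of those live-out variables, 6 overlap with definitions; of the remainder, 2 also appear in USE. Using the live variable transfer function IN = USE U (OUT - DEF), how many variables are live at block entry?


OUT - DEF: 9 - 6 = 3
|IN| = |USE| + |OUT - DEF| - |USE ∩ (OUT - DEF)| = 9 + 3 - 2 = 10

10


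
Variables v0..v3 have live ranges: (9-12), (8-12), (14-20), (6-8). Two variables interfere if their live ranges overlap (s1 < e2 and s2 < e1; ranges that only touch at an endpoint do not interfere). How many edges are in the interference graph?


Check all pairs for overlapping intervals.
Two intervals (s1,e1) and (s2,e2) overlap if s1 < e2 and s2 < e1.
v0 (9-12) vs v1..v3: overlaps v1 -> 1
v1 (8-12) vs v2..v3: overlaps none -> 0
v2 (14-20) vs v3: overlaps none -> 0
Total overlapping pairs = 1 + 0 + 0 = 1

1


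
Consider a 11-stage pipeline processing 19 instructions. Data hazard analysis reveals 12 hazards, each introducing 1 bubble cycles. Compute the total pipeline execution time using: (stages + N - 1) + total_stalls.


Base cycles = 11 + 19 - 1 = 29
Total stalls = 12 * 1 = 12
Total = 29 + 12 = 41

41


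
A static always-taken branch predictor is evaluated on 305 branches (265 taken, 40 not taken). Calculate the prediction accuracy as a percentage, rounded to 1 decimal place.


Predictor: always-taken
Correct predictions = 265
Accuracy = 265 / 305 * 100 = 86.9%

86.9


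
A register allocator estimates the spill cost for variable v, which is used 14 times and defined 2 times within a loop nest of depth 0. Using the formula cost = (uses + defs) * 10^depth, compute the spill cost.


uses + defs = 14 + 2 = 16
10^0 = 1
Spill cost = 16 * 1 = 16

16


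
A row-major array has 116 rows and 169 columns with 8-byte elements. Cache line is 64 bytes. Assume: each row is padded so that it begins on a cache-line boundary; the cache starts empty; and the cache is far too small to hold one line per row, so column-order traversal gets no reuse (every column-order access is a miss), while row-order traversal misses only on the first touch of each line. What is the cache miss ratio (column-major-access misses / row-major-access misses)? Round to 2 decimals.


Each row occupies 169 * 8 = 1352 bytes and starts on a line boundary, so it spans ceil(1352 / 64) = 22 cache lines.
Row-major traversal misses (one per line touched): 116 * ceil(169 * 8 / 64) = 2552
Column-major traversal misses (no reuse, every access misses): 116 * 169 = 19604
Ratio = 19604 / 2552 = 7.68

7.68


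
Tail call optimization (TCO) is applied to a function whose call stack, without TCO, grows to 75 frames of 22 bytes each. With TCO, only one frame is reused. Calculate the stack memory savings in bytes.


Without TCO: 75 * 22 = 1650 bytes
With TCO: reuse 1 frame = 22 bytes
Savings = 1650 - 22 = 1628

1628


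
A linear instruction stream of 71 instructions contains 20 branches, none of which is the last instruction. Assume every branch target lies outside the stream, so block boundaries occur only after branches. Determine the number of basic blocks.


With no in-sequence branch targets, the leaders are the first instruction plus the instruction after each branch.
Number of basic blocks = branches + 1
= 20 + 1 = 21

21


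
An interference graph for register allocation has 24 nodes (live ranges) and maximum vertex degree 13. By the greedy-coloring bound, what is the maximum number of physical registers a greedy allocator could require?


Greedy coloring never needs more than (max_degree + 1) colors: when coloring a vertex, at most max_degree neighbors are already colored.
Upper bound = 13 + 1 = 14

14


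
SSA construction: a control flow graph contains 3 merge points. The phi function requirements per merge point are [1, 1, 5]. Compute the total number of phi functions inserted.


Total phi functions = sum of phi functions at each join node
= 1 + 1 + 5 = 7

7


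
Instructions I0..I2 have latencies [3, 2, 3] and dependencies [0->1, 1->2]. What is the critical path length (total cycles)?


Compute longest path through dependency graph: dist(Ik) = max over predecessors of dist + latency(Ik).
dist(I0) = latency 3 = 3
dist(I1) = dist(I0) + 2 = 3 + 2 = 5
dist(I2) = dist(I1) + 3 = 5 + 3 = 8
Critical path = max dist = 8

8


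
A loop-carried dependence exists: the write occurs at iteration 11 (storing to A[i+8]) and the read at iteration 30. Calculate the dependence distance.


Distance = read iteration - write iteration
= 30 - 11 = 19

19


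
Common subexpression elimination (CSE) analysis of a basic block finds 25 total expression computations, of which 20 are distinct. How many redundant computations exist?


CSE count = total expressions - unique expressions
= 25 - 20 = 5

5


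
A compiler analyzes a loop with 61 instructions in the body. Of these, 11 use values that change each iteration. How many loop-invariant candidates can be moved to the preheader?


Invariant candidates = total - loop-dependent
= 61 - 11 = 50

50


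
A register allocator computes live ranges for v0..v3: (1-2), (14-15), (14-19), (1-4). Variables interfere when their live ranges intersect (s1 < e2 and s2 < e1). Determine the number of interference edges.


Check all pairs for overlapping intervals.
Two intervals (s1,e1) and (s2,e2) overlap if s1 < e2 and s2 < e1.
v0 (1-2) vs v1..v3: overlaps v3 -> 1
v1 (14-15) vs v2..v3: overlaps v2 -> 1
v2 (14-19) vs v3: overlaps none -> 0
Total overlapping pairs = 1 + 1 + 0 = 2

2


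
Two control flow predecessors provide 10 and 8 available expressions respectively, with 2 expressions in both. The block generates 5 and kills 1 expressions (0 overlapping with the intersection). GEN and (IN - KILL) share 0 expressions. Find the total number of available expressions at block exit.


IN = intersection of predecessors = 2
IN - KILL = 2 - 0 = 2
|OUT| = |GEN| + |IN - KILL| - |GEN ∩ (IN - KILL)| = 5 + 2 - 0 = 7

7


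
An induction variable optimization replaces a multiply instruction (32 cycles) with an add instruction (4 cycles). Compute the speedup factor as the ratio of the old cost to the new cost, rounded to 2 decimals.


Ratio = mult_cost / add_cost = 32 / 4 = 8.0

8.0


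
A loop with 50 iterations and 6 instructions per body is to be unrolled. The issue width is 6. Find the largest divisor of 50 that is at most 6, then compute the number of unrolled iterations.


Largest divisor of 50 <= 6 is 5
New iterations = 50 / 5 = 10

10


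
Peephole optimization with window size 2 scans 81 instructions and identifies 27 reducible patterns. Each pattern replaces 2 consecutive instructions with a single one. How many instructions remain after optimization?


Each match removes 1 instructions.
Total removed = 27 * 1 = 27
Remaining = 81 - 27 = 54

54
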